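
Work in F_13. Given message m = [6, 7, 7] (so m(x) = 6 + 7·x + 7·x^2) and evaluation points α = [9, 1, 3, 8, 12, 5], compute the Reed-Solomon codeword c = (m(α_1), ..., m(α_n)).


c = [12, 7, 12, 3, 6, 8]

Message polynomial: m(x) = 6 + 7·x + 7·x^2 (mod 13).
For each evaluation point α_i, compute m(α_i) mod 13:
  α_1 = 9: Horner steps 7 → 5 → 12, so m(9) = 12.
  α_2 = 1: Horner steps 7 → 1 → 7, so m(1) = 7.
  α_3 = 3: Horner steps 7 → 2 → 12, so m(3) = 12.
  α_4 = 8: Horner steps 7 → 11 → 3, so m(8) = 3.
  α_5 = 12: Horner steps 7 → 0 → 6, so m(12) = 6.
  α_6 = 5: Horner steps 7 → 3 → 8, so m(5) = 8.
Codeword c = [12, 7, 12, 3, 6, 8] ∈ F_13^6.


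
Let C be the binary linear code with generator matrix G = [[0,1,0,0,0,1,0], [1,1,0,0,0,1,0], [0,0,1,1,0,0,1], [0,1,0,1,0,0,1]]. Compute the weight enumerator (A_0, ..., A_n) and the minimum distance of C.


Weight distribution: A_0 = 1, A_1 = 1, A_2 = 3, A_3 = 6, A_4 = 3, A_5 = 1, A_6 = 1. Minimum distance d = 1.

Enumerate all 2^4 = 16 messages m ∈ F_2^4.
For each, compute codeword c = mG in F_2^7, then tally its weight.
  m = 0000 → c = 0000000, weight = 0.
  m = 1000 → c = 0100010, weight = 2.
  m = 0100 → c = 1100010, weight = 3.
  m = 1100 → c = 1000000, weight = 1.
  m = 0010 → c = 0011001, weight = 3.
  m = 1010 → c = 0111011, weight = 5.
  m = 0110 → c = 1111011, weight = 6.
  m = 1110 → c = 1011001, weight = 4.
  m = 0001 → c = 0101001, weight = 3.
  m = 1001 → c = 0001011, weight = 3.
  m = 0101 → c = 1001011, weight = 4.
  m = 1101 → c = 1101001, weight = 4.
  m = 0011 → c = 0110000, weight = 2.
  m = 1011 → c = 0010010, weight = 2.
  m = 0111 → c = 1010010, weight = 3.
  m = 1111 → c = 1110000, weight = 3.
Tally weights:
  weight 0: 1 codewords.
  weight 1: 1 codewords.
  weight 2: 3 codewords.
  weight 3: 6 codewords.
  weight 4: 3 codewords.
  weight 5: 1 codewords.
  weight 6: 1 codewords.
Minimum distance d = smallest w > 0 with A_w > 0 = 1.
Sanity: Σ A_w = 16 = 2^4 = 16 ✓.


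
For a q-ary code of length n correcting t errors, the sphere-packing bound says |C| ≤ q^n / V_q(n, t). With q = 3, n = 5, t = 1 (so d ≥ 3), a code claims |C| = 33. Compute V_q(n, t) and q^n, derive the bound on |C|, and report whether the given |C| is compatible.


V_q(n, t) = 11, q^n = 243, Hamming bound = 22, |C| = 33 > bound (violated).

Step 1: Compute V_q(n, t) = Σ_{j=0}^1 C(n, j) (q−1)^j.
  j = 0: C(5,0)·(2)^0 = 1·1 = 1.
  j = 1: C(5,1)·(2)^1 = 5·2 = 10.
  V_q(n, t) = 1 + 10 = 11.
Step 2: q^n = 3^5 = 243.
Step 3: Hamming bound ⌊q^n / V_q(n,t)⌋ = ⌊243/11⌋ = 22.
Step 4: Compare |C| = 33 to 22: violated.
The claimed |C| lies above the Hamming bound, so no 3-ary code of length 5 with d ≥ 3 can have 33 codewords.


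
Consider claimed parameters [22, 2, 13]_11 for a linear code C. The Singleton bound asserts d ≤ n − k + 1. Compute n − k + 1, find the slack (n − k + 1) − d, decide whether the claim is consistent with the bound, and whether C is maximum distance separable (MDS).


Singleton RHS = n − k + 1 = 21, slack = 8, bound satisfied, not MDS.

Singleton bound: d ≤ n − k + 1.
Here n = 22, k = 2, so n − k + 1 = 21.
Given d = 13, check d ≤ 21: YES.
Slack = (n − k + 1) − d = 8.
The code is NOT MDS (slack = 8 > 0).
Description: the claimed parameters are [22, 2, 13]_11; such a code would be non-MDS.


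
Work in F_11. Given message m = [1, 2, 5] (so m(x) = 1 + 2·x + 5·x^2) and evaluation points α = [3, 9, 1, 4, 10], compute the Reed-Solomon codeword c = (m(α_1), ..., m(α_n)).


c = [8, 6, 8, 1, 4]

Message polynomial: m(x) = 1 + 2·x + 5·x^2 (mod 11).
For each evaluation point α_i, compute m(α_i) mod 11:
  α_1 = 3: Horner steps 5 → 6 → 8, so m(3) = 8.
  α_2 = 9: Horner steps 5 → 3 → 6, so m(9) = 6.
  α_3 = 1: Horner steps 5 → 7 → 8, so m(1) = 8.
  α_4 = 4: Horner steps 5 → 0 → 1, so m(4) = 1.
  α_5 = 10: Horner steps 5 → 8 → 4, so m(10) = 4.
Codeword c = [8, 6, 8, 1, 4] ∈ F_11^5.


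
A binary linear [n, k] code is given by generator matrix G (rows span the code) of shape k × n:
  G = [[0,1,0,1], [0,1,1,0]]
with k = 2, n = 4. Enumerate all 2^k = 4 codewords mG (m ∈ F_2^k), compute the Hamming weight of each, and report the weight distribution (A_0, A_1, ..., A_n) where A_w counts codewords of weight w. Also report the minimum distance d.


Weight distribution: A_0 = 1, A_2 = 3. Minimum distance d = 2.

Enumerate all 2^2 = 4 messages m ∈ F_2^2.
For each, compute codeword c = mG in F_2^4, then tally its weight.
  m = 00 → c = 0000, weight = 0.
  m = 10 → c = 0101, weight = 2.
  m = 01 → c = 0110, weight = 2.
  m = 11 → c = 0011, weight = 2.
Tally weights:
  weight 0: 1 codewords.
  weight 2: 3 codewords.
Minimum distance d = smallest w > 0 with A_w > 0 = 2.
Sanity: Σ A_w = 4 = 2^2 = 4 ✓.


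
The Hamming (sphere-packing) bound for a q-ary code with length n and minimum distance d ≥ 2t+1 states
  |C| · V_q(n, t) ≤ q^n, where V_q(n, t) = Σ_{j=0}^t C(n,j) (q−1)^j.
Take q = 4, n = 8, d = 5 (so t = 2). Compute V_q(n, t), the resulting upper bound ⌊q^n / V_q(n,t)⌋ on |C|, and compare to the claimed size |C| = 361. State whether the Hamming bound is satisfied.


V_q(n, t) = 277, q^n = 65536, Hamming bound = 236, |C| = 361 > bound (violated).

Step 1: Compute V_q(n, t) = Σ_{j=0}^2 C(n, j) (q−1)^j.
  j = 0: C(8,0)·(3)^0 = 1·1 = 1.
  j = 1: C(8,1)·(3)^1 = 8·3 = 24.
  j = 2: C(8,2)·(3)^2 = 28·9 = 252.
  V_q(n, t) = 1 + 24 + 252 = 277.
Step 2: q^n = 4^8 = 65536.
Step 3: Hamming bound ⌊q^n / V_q(n,t)⌋ = ⌊65536/277⌋ = 236.
Step 4: Compare |C| = 361 to 236: violated.
The claimed |C| lies above the Hamming bound, so no 4-ary code of length 8 with d ≥ 5 can have 361 codewords.


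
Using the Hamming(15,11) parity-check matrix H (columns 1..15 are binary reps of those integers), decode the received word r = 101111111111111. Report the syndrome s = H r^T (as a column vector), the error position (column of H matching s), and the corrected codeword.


s = (0, 0, 1, 0)^T, error position = 2, corrected codeword c = 111111111111111

Compute s = H r^T mod 2 one row at a time:
  s_1 = 1 + 1 + 1 + 1 + 1 + 1 + 1 + 1 = 8 ≡ 0 (mod 2).
  s_2 = 1 + 1 + 1 + 1 + 1 + 1 + 1 + 1 = 8 ≡ 0 (mod 2).
  s_3 = 0 + 1 + 1 + 1 + 1 + 1 + 1 + 1 = 7 ≡ 1 (mod 2).
  s_4 = 1 + 1 + 1 + 1 + 1 + 1 + 1 + 1 = 8 ≡ 0 (mod 2).
s = (0, 0, 1, 0)^T — this equals column 2 of H (binary 0010), so error is at position 2.
Correct: flip bit 2 of r = 101111111111111 to get c = 111111111111111.


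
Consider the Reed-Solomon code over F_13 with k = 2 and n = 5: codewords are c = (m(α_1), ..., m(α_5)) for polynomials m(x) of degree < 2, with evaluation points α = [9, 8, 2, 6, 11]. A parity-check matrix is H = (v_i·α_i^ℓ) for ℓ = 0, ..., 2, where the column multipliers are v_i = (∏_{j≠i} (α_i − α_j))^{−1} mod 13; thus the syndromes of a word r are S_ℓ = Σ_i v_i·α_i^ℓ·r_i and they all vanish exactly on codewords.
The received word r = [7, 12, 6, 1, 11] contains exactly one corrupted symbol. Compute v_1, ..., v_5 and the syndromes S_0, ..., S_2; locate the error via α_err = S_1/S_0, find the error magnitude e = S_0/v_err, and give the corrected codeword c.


S = (2, 3, 11), error at position 2, error magnitude e = 7, c = [7, 5, 6, 1, 11].

Step 1: column multipliers v_i = (∏_{j≠i}(α_i − α_j))^{−1} mod 13.
  i = 1 (α = 9): (9−8)(9−2)(9−6)(9−11) = 1·7·3·(−2) = −42 ≡ 10, so v_1 = 10^{−1} = 4 (mod 13).
  i = 2 (α = 8): (8−9)(8−2)(8−6)(8−11) = (−1)·6·2·(−3) = 36 ≡ 10, so v_2 = 10^{−1} = 4 (mod 13).
  i = 3 (α = 2): (2−9)(2−8)(2−6)(2−11) = (−7)·(−6)·(−4)·(−9) = 1512 ≡ 4, so v_3 = 4^{−1} = 10 (mod 13).
  i = 4 (α = 6): (6−9)(6−8)(6−2)(6−11) = (−3)·(−2)·4·(−5) = −120 ≡ 10, so v_4 = 10^{−1} = 4 (mod 13).
  i = 5 (α = 11): (11−9)(11−8)(11−2)(11−6) = 2·3·9·5 = 270 ≡ 10, so v_5 = 10^{−1} = 4 (mod 13).
  v = [4, 4, 10, 4, 4].
Step 2: syndromes of r = [7, 12, 6, 1, 11] (all sums mod 13).
  S_0 = Σ v_i r_i = 4·7 + 4·12 + 10·6 + 4·1 + 4·11 = 184 ≡ 2.
  S_1 = Σ v_i α_i r_i = 4·9·7 + 4·8·12 + 10·2·6 + 4·6·1 + 4·11·11 = 1264 ≡ 3.
  α_i^2 mod 13 = [3, 12, 4, 10, 4].
  S_2 = Σ v_i α_i^2 r_i = 4·3·7 + 4·12·12 + 10·4·6 + 4·10·1 + 4·4·11 = 1116 ≡ 11.
  S = (2, 3, 11) ≠ 0, so r is not a codeword (an error is present).
Step 3: locate the error. For a single error e at position i, S_ℓ = v_i·e·α_i^ℓ, so α_err = S_1/S_0.
  S_0^{−1} = 2^{−1} = 7 (mod 13), so α_err = 3·7 = 21 ≡ 8 = α_2. Error position i = 2.
  Consistency check: S_2/S_1 = 11·9 = 99 ≡ 8 = α_err ✓ (single-error assumption holds).
Step 4: error magnitude e = S_0/v_2 = S_0·∏_{j≠2}(α_2 − α_j) = 2·10 = 20 ≡ 7 (mod 13).
Step 5: correct position 2: c_2 = r_2 − e = 12 − 7 ≡ 5 (mod 13). Hence c = [7, 5, 6, 1, 11].
  Check: interpolating c through the α_i gives m(x) = 2 + 2·x (degree < 2) with m(α_i) = c_i for every i, so c is indeed a codeword.


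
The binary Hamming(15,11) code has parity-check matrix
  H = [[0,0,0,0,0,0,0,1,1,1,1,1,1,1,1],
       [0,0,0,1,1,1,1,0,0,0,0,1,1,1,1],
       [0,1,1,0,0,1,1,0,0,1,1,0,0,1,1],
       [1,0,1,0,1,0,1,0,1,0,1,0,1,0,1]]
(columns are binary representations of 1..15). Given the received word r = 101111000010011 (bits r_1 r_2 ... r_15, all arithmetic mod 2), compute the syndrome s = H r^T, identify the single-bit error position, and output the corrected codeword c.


s = (1, 1, 1, 1)^T, error position = 15, corrected codeword c = 101111000010010

Compute s = H r^T mod 2 one row at a time:
  s_1 = 0 + 0 + 0 + 1 + 0 + 0 + 1 + 1 = 3 ≡ 1 (mod 2).
  s_2 = 1 + 1 + 1 + 0 + 0 + 0 + 1 + 1 = 5 ≡ 1 (mod 2).
  s_3 = 0 + 1 + 1 + 0 + 0 + 1 + 1 + 1 = 5 ≡ 1 (mod 2).
  s_4 = 1 + 1 + 1 + 0 + 0 + 1 + 0 + 1 = 5 ≡ 1 (mod 2).
s = (1, 1, 1, 1)^T — this equals column 15 of H (binary 1111), so error is at position 15.
Correct: flip bit 15 of r = 101111000010011 to get c = 101111000010010.


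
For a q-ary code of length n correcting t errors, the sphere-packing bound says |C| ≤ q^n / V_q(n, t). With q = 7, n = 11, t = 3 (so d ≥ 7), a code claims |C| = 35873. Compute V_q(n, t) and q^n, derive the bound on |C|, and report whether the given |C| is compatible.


V_q(n, t) = 37687, q^n = 1977326743, Hamming bound = 52467, |C| = 35873 ≤ bound (satisfied).

Step 1: Compute V_q(n, t) = Σ_{j=0}^3 C(n, j) (q−1)^j.
  j = 0: C(11,0)·(6)^0 = 1·1 = 1.
  j = 1: C(11,1)·(6)^1 = 11·6 = 66.
  j = 2: C(11,2)·(6)^2 = 55·36 = 1980.
  j = 3: C(11,3)·(6)^3 = 165·216 = 35640.
  V_q(n, t) = 1 + 66 + 1980 + 35640 = 37687.
Step 2: q^n = 7^11 = 1977326743.
Step 3: Hamming bound ⌊q^n / V_q(n,t)⌋ = ⌊1977326743/37687⌋ = 52467.
Step 4: Compare |C| = 35873 to 52467: satisfied.
The claimed |C| lies below the Hamming bound.


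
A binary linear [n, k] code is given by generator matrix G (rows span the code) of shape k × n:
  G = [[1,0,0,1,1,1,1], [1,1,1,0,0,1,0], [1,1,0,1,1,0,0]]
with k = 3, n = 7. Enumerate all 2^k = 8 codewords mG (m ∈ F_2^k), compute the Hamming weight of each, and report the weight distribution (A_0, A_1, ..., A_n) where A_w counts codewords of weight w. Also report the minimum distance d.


Weight distribution: A_0 = 1, A_3 = 2, A_4 = 3, A_5 = 2. Minimum distance d = 3.

Enumerate all 2^3 = 8 messages m ∈ F_2^3.
For each, compute codeword c = mG in F_2^7, then tally its weight.
  m = 000 → c = 0000000, weight = 0.
  m = 100 → c = 1001111, weight = 5.
  m = 010 → c = 1110010, weight = 4.
  m = 110 → c = 0111101, weight = 5.
  m = 001 → c = 1101100, weight = 4.
  m = 101 → c = 0100011, weight = 3.
  m = 011 → c = 0011110, weight = 4.
  m = 111 → c = 1010001, weight = 3.
Tally weights:
  weight 0: 1 codewords.
  weight 3: 2 codewords.
  weight 4: 3 codewords.
  weight 5: 2 codewords.
Minimum distance d = smallest w > 0 with A_w > 0 = 3.
Sanity: Σ A_w = 8 = 2^3 = 8 ✓.


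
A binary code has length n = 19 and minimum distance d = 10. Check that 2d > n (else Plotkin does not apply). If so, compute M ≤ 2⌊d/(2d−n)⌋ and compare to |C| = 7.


Plotkin bound M ≤ 20; given |C| = 7 ≤ bound (satisfied).

Check applicability: 2d = 20, n = 19.
2d − n = 1 > 0, so Plotkin applies.
Compute d/(2d−n) = 10/1 ≈ 10.0000.
⌊d/(2d−n)⌋ = 10.
Plotkin bound: M ≤ 2·10 = 20.
Given |C| = 7, check: satisfied.
This |C| is below the Plotkin bound.


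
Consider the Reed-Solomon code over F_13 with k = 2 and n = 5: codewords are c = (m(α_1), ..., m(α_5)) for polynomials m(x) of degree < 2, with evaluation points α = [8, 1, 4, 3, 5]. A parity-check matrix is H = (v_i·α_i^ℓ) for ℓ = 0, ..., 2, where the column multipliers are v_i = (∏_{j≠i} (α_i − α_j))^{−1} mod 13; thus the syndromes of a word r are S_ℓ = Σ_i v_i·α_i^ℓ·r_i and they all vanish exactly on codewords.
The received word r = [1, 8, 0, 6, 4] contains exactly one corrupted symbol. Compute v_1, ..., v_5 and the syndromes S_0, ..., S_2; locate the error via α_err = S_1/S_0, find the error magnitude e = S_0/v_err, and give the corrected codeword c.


S = (5, 7, 2), error at position 3, error magnitude e = 8, c = [1, 8, 5, 6, 4].

Step 1: column multipliers v_i = (∏_{j≠i}(α_i − α_j))^{−1} mod 13.
  i = 1 (α = 8): (8−1)(8−4)(8−3)(8−5) = 7·4·5·3 = 420 ≡ 4, so v_1 = 4^{−1} = 10 (mod 13).
  i = 2 (α = 1): (1−8)(1−4)(1−3)(1−5) = (−7)·(−3)·(−2)·(−4) = 168 ≡ 12, so v_2 = 12^{−1} = 12 (mod 13).
  i = 3 (α = 4): (4−8)(4−1)(4−3)(4−5) = (−4)·3·1·(−1) = 12 ≡ 12, so v_3 = 12^{−1} = 12 (mod 13).
  i = 4 (α = 3): (3−8)(3−1)(3−4)(3−5) = (−5)·2·(−1)·(−2) = −20 ≡ 6, so v_4 = 6^{−1} = 11 (mod 13).
  i = 5 (α = 5): (5−8)(5−1)(5−4)(5−3) = (−3)·4·1·2 = −24 ≡ 2, so v_5 = 2^{−1} = 7 (mod 13).
  v = [10, 12, 12, 11, 7].
Step 2: syndromes of r = [1, 8, 0, 6, 4] (all sums mod 13).
  S_0 = Σ v_i r_i = 10·1 + 12·8 + 12·0 + 11·6 + 7·4 = 200 ≡ 5.
  S_1 = Σ v_i α_i r_i = 10·8·1 + 12·1·8 + 12·4·0 + 11·3·6 + 7·5·4 = 514 ≡ 7.
  α_i^2 mod 13 = [12, 1, 3, 9, 12].
  S_2 = Σ v_i α_i^2 r_i = 10·12·1 + 12·1·8 + 12·3·0 + 11·9·6 + 7·12·4 = 1146 ≡ 2.
  S = (5, 7, 2) ≠ 0, so r is not a codeword (an error is present).
Step 3: locate the error. For a single error e at position i, S_ℓ = v_i·e·α_i^ℓ, so α_err = S_1/S_0.
  S_0^{−1} = 5^{−1} = 8 (mod 13), so α_err = 7·8 = 56 ≡ 4 = α_3. Error position i = 3.
  Consistency check: S_2/S_1 = 2·2 = 4 ≡ 4 = α_err ✓ (single-error assumption holds).
Step 4: error magnitude e = S_0/v_3 = S_0·∏_{j≠3}(α_3 − α_j) = 5·12 = 60 ≡ 8 (mod 13).
Step 5: correct position 3: c_3 = r_3 − e = 0 − 8 ≡ 5 (mod 13). Hence c = [1, 8, 5, 6, 4].
  Check: interpolating c through the α_i gives m(x) = 9 + 12·x (degree < 2) with m(α_i) = c_i for every i, so c is indeed a codeword.


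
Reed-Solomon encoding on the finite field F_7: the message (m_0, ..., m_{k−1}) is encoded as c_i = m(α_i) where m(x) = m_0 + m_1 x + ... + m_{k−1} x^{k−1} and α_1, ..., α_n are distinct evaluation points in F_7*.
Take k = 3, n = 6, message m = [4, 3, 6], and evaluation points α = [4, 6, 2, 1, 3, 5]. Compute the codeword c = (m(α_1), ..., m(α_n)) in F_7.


c = [0, 0, 6, 6, 4, 1]

Message polynomial: m(x) = 4 + 3·x + 6·x^2 (mod 7).
For each evaluation point α_i, compute m(α_i) mod 7:
  α_1 = 4: Horner steps 6 → 6 → 0, so m(4) = 0.
  α_2 = 6: Horner steps 6 → 4 → 0, so m(6) = 0.
  α_3 = 2: Horner steps 6 → 1 → 6, so m(2) = 6.
  α_4 = 1: Horner steps 6 → 2 → 6, so m(1) = 6.
  α_5 = 3: Horner steps 6 → 0 → 4, so m(3) = 4.
  α_6 = 5: Horner steps 6 → 5 → 1, so m(5) = 1.
Codeword c = [0, 0, 6, 6, 4, 1] ∈ F_7^6.


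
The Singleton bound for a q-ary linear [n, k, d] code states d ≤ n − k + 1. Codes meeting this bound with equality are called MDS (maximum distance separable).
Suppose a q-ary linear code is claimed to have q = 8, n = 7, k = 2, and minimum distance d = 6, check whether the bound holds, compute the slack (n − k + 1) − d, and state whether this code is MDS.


Singleton RHS = n − k + 1 = 6, slack = 0, bound satisfied, MDS.

Singleton bound: d ≤ n − k + 1.
Here n = 7, k = 2, so n − k + 1 = 6.
Given d = 6, check d ≤ 6: YES.
Slack = (n − k + 1) − d = 0.
The code is MDS (slack = 0).
Description: the claimed parameters are [7, 2, 6]_8; such a code would be MDS (meets Singleton bound).


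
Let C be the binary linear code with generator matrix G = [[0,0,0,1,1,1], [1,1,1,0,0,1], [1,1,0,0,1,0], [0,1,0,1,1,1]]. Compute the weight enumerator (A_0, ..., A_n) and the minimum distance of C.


Weight distribution: A_0 = 1, A_1 = 1, A_2 = 2, A_3 = 6, A_4 = 5, A_5 = 1. Minimum distance d = 1.

Enumerate all 2^4 = 16 messages m ∈ F_2^4.
For each, compute codeword c = mG in F_2^6, then tally its weight.
  m = 0000 → c = 000000, weight = 0.
  m = 1000 → c = 000111, weight = 3.
  m = 0100 → c = 111001, weight = 4.
  m = 1100 → c = 111110, weight = 5.
  m = 0010 → c = 110010, weight = 3.
  m = 1010 → c = 110101, weight = 4.
  m = 0110 → c = 001011, weight = 3.
  m = 1110 → c = 001100, weight = 2.
  m = 0001 → c = 010111, weight = 4.
  m = 1001 → c = 010000, weight = 1.
  m = 0101 → c = 101110, weight = 4.
  m = 1101 → c = 101001, weight = 3.
  m = 0011 → c = 100101, weight = 3.
  m = 1011 → c = 100010, weight = 2.
  m = 0111 → c = 011100, weight = 3.
  m = 1111 → c = 011011, weight = 4.
Tally weights:
  weight 0: 1 codewords.
  weight 1: 1 codewords.
  weight 2: 2 codewords.
  weight 3: 6 codewords.
  weight 4: 5 codewords.
  weight 5: 1 codewords.
Minimum distance d = smallest w > 0 with A_w > 0 = 1.
Sanity: Σ A_w = 16 = 2^4 = 16 ✓.


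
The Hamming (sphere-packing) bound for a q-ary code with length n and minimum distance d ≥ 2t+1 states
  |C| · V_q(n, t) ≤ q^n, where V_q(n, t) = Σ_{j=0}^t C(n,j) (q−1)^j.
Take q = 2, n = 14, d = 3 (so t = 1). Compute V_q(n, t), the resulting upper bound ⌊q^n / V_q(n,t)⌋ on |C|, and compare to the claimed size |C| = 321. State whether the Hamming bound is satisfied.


V_q(n, t) = 15, q^n = 16384, Hamming bound = 1092, |C| = 321 ≤ bound (satisfied).

Step 1: Compute V_q(n, t) = Σ_{j=0}^1 C(n, j) (q−1)^j.
  j = 0: C(14,0)·(1)^0 = 1·1 = 1.
  j = 1: C(14,1)·(1)^1 = 14·1 = 14.
  V_q(n, t) = 1 + 14 = 15.
Step 2: q^n = 2^14 = 16384.
Step 3: Hamming bound ⌊q^n / V_q(n,t)⌋ = ⌊16384/15⌋ = 1092.
Step 4: Compare |C| = 321 to 1092: satisfied.
The claimed |C| lies below the Hamming bound.


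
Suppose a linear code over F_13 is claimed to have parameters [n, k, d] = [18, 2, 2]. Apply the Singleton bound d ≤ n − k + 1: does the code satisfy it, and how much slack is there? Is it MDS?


Singleton RHS = n − k + 1 = 17, slack = 15, bound satisfied, not MDS.

Singleton bound: d ≤ n − k + 1.
Here n = 18, k = 2, so n − k + 1 = 17.
Given d = 2, check d ≤ 17: YES.
Slack = (n − k + 1) − d = 15.
The code is NOT MDS (slack = 15 > 0).
Description: the claimed parameters are [18, 2, 2]_13; such a code would be non-MDS.


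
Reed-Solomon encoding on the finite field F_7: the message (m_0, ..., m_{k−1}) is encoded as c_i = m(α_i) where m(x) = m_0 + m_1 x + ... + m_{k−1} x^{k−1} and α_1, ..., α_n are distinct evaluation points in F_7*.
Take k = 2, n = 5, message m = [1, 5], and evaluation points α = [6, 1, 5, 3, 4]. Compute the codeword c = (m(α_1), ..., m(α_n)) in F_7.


c = [3, 6, 5, 2, 0]

Message polynomial: m(x) = 1 + 5·x (mod 7).
For each evaluation point α_i, compute m(α_i) mod 7:
  α_1 = 6: Horner steps 5 → 3, so m(6) = 3.
  α_2 = 1: Horner steps 5 → 6, so m(1) = 6.
  α_3 = 5: Horner steps 5 → 5, so m(5) = 5.
  α_4 = 3: Horner steps 5 → 2, so m(3) = 2.
  α_5 = 4: Horner steps 5 → 0, so m(4) = 0.
Codeword c = [3, 6, 5, 2, 0] ∈ F_7^5.


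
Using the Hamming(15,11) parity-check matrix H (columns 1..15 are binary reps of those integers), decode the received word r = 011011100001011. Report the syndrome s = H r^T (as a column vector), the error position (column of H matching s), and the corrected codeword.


s = (1, 0, 0, 0)^T, error position = 8, corrected codeword c = 011011110001011

Compute s = H r^T mod 2 one row at a time:
  s_1 = 0 + 0 + 0 + 0 + 1 + 0 + 1 + 1 = 3 ≡ 1 (mod 2).
  s_2 = 0 + 1 + 1 + 1 + 1 + 0 + 1 + 1 = 6 ≡ 0 (mod 2).
  s_3 = 1 + 1 + 1 + 1 + 0 + 0 + 1 + 1 = 6 ≡ 0 (mod 2).
  s_4 = 0 + 1 + 1 + 1 + 0 + 0 + 0 + 1 = 4 ≡ 0 (mod 2).
s = (1, 0, 0, 0)^T — this equals column 8 of H (binary 1000), so error is at position 8.
Correct: flip bit 8 of r = 011011100001011 to get c = 011011110001011.


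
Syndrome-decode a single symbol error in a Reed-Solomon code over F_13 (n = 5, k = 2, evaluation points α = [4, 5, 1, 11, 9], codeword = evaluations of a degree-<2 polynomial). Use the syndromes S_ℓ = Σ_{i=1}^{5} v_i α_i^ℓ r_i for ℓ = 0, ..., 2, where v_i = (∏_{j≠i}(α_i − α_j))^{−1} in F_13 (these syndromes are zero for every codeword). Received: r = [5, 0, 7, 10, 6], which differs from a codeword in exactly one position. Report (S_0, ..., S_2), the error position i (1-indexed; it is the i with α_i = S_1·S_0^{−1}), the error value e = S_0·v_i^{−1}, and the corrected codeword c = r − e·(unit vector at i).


S = (5, 3, 7), error at position 4, error magnitude e = 1, c = [5, 0, 7, 9, 6].

Step 1: column multipliers v_i = (∏_{j≠i}(α_i − α_j))^{−1} mod 13.
  i = 1 (α = 4): (4−5)(4−1)(4−11)(4−9) = (−1)·3·(−7)·(−5) = −105 ≡ 12, so v_1 = 12^{−1} = 12 (mod 13).
  i = 2 (α = 5): (5−4)(5−1)(5−11)(5−9) = 1·4·(−6)·(−4) = 96 ≡ 5, so v_2 = 5^{−1} = 8 (mod 13).
  i = 3 (α = 1): (1−4)(1−5)(1−11)(1−9) = (−3)·(−4)·(−10)·(−8) = 960 ≡ 11, so v_3 = 11^{−1} = 6 (mod 13).
  i = 4 (α = 11): (11−4)(11−5)(11−1)(11−9) = 7·6·10·2 = 840 ≡ 8, so v_4 = 8^{−1} = 5 (mod 13).
  i = 5 (α = 9): (9−4)(9−5)(9−1)(9−11) = 5·4·8·(−2) = −320 ≡ 5, so v_5 = 5^{−1} = 8 (mod 13).
  v = [12, 8, 6, 5, 8].
Step 2: syndromes of r = [5, 0, 7, 10, 6] (all sums mod 13).
  S_0 = Σ v_i r_i = 12·5 + 8·0 + 6·7 + 5·10 + 8·6 = 200 ≡ 5.
  S_1 = Σ v_i α_i r_i = 12·4·5 + 8·5·0 + 6·1·7 + 5·11·10 + 8·9·6 = 1264 ≡ 3.
  α_i^2 mod 13 = [3, 12, 1, 4, 3].
  S_2 = Σ v_i α_i^2 r_i = 12·3·5 + 8·12·0 + 6·1·7 + 5·4·10 + 8·3·6 = 566 ≡ 7.
  S = (5, 3, 7) ≠ 0, so r is not a codeword (an error is present).
Step 3: locate the error. For a single error e at position i, S_ℓ = v_i·e·α_i^ℓ, so α_err = S_1/S_0.
  S_0^{−1} = 5^{−1} = 8 (mod 13), so α_err = 3·8 = 24 ≡ 11 = α_4. Error position i = 4.
  Consistency check: S_2/S_1 = 7·9 = 63 ≡ 11 = α_err ✓ (single-error assumption holds).
Step 4: error magnitude e = S_0/v_4 = S_0·∏_{j≠4}(α_4 − α_j) = 5·8 = 40 ≡ 1 (mod 13).
Step 5: correct position 4: c_4 = r_4 − e = 10 − 1 ≡ 9 (mod 13). Hence c = [5, 0, 7, 9, 6].
  Check: interpolating c through the α_i gives m(x) = 12 + 8·x (degree < 2) with m(α_i) = c_i for every i, so c is indeed a codeword.


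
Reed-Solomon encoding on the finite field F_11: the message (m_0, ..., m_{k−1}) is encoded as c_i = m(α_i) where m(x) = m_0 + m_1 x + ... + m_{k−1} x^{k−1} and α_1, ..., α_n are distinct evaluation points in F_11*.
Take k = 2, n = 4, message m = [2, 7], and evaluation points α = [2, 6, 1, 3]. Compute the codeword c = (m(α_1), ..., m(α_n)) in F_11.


c = [5, 0, 9, 1]

Message polynomial: m(x) = 2 + 7·x (mod 11).
For each evaluation point α_i, compute m(α_i) mod 11:
  α_1 = 2: Horner steps 7 → 5, so m(2) = 5.
  α_2 = 6: Horner steps 7 → 0, so m(6) = 0.
  α_3 = 1: Horner steps 7 → 9, so m(1) = 9.
  α_4 = 3: Horner steps 7 → 1, so m(3) = 1.
Codeword c = [5, 0, 9, 1] ∈ F_11^4.


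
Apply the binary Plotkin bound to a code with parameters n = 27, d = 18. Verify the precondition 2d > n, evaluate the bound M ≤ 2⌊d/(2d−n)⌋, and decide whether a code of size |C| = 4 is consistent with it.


Plotkin bound M ≤ 4; given |C| = 4 ≤ bound (satisfied).

Check applicability: 2d = 36, n = 27.
2d − n = 9 > 0, so Plotkin applies.
Compute d/(2d−n) = 18/9 ≈ 2.0000.
⌊d/(2d−n)⌋ = 2.
Plotkin bound: M ≤ 2·2 = 4.
Given |C| = 4, check: satisfied.
This |C| is at the Plotkin bound.


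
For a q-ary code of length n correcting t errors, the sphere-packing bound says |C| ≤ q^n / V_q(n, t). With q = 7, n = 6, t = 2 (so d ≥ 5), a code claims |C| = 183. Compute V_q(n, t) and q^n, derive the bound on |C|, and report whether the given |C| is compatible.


V_q(n, t) = 577, q^n = 117649, Hamming bound = 203, |C| = 183 ≤ bound (satisfied).

Step 1: Compute V_q(n, t) = Σ_{j=0}^2 C(n, j) (q−1)^j.
  j = 0: C(6,0)·(6)^0 = 1·1 = 1.
  j = 1: C(6,1)·(6)^1 = 6·6 = 36.
  j = 2: C(6,2)·(6)^2 = 15·36 = 540.
  V_q(n, t) = 1 + 36 + 540 = 577.
Step 2: q^n = 7^6 = 117649.
Step 3: Hamming bound ⌊q^n / V_q(n,t)⌋ = ⌊117649/577⌋ = 203.
Step 4: Compare |C| = 183 to 203: satisfied.
The claimed |C| lies below the Hamming bound.


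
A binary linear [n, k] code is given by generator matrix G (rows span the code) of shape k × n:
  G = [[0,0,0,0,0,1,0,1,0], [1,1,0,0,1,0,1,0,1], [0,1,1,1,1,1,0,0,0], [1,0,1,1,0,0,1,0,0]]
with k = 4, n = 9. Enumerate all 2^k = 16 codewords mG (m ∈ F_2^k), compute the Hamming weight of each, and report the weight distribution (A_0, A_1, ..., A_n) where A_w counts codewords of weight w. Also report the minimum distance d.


Weight distribution: A_0 = 1, A_2 = 3, A_4 = 1, A_5 = 6, A_6 = 3, A_7 = 2. Minimum distance d = 2.

Enumerate all 2^4 = 16 messages m ∈ F_2^4.
For each, compute codeword c = mG in F_2^9, then tally its weight.
  m = 0000 → c = 000000000, weight = 0.
  m = 1000 → c = 000001010, weight = 2.
  m = 0100 → c = 110010101, weight = 5.
  m = 1100 → c = 110011111, weight = 7.
  m = 0010 → c = 011111000, weight = 5.
  m = 1010 → c = 011110010, weight = 5.
  m = 0110 → c = 101101101, weight = 6.
  m = 1110 → c = 101100111, weight = 6.
  m = 0001 → c = 101100100, weight = 4.
  m = 1001 → c = 101101110, weight = 6.
  m = 0101 → c = 011110001, weight = 5.
  m = 1101 → c = 011111011, weight = 7.
  m = 0011 → c = 110011100, weight = 5.
  m = 1011 → c = 110010110, weight = 5.
  m = 0111 → c = 000001001, weight = 2.
  m = 1111 → c = 000000011, weight = 2.
Tally weights:
  weight 0: 1 codewords.
  weight 2: 3 codewords.
  weight 4: 1 codewords.
  weight 5: 6 codewords.
  weight 6: 3 codewords.
  weight 7: 2 codewords.
Minimum distance d = smallest w > 0 with A_w > 0 = 2.
Sanity: Σ A_w = 16 = 2^4 = 16 ✓.


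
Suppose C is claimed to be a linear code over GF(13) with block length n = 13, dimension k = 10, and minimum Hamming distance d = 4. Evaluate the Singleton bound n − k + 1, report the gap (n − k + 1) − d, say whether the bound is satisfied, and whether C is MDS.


Singleton RHS = n − k + 1 = 4, slack = 0, bound satisfied, MDS.

Singleton bound: d ≤ n − k + 1.
Here n = 13, k = 10, so n − k + 1 = 4.
Given d = 4, check d ≤ 4: YES.
Slack = (n − k + 1) − d = 0.
The code is MDS (slack = 0).
Description: the claimed parameters are [13, 10, 4]_13; such a code would be MDS (meets Singleton bound).


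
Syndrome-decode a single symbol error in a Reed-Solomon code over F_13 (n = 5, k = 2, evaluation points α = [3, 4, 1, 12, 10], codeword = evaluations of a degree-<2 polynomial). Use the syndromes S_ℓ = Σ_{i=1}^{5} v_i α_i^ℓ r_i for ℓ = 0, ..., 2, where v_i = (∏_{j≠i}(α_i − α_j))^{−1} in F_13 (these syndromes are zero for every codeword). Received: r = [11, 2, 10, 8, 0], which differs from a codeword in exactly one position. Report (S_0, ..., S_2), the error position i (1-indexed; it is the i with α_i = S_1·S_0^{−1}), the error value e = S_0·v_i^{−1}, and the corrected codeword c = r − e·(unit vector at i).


S = (8, 8, 8), error at position 3, error magnitude e = 7, c = [11, 2, 3, 8, 0].

Step 1: column multipliers v_i = (∏_{j≠i}(α_i − α_j))^{−1} mod 13.
  i = 1 (α = 3): (3−4)(3−1)(3−12)(3−10) = (−1)·2·(−9)·(−7) = −126 ≡ 4, so v_1 = 4^{−1} = 10 (mod 13).
  i = 2 (α = 4): (4−3)(4−1)(4−12)(4−10) = 1·3·(−8)·(−6) = 144 ≡ 1, so v_2 = 1^{−1} = 1 (mod 13).
  i = 3 (α = 1): (1−3)(1−4)(1−12)(1−10) = (−2)·(−3)·(−11)·(−9) = 594 ≡ 9, so v_3 = 9^{−1} = 3 (mod 13).
  i = 4 (α = 12): (12−3)(12−4)(12−1)(12−10) = 9·8·11·2 = 1584 ≡ 11, so v_4 = 11^{−1} = 6 (mod 13).
  i = 5 (α = 10): (10−3)(10−4)(10−1)(10−12) = 7·6·9·(−2) = −756 ≡ 11, so v_5 = 11^{−1} = 6 (mod 13).
  v = [10, 1, 3, 6, 6].
Step 2: syndromes of r = [11, 2, 10, 8, 0] (all sums mod 13).
  S_0 = Σ v_i r_i = 10·11 + 1·2 + 3·10 + 6·8 + 6·0 = 190 ≡ 8.
  S_1 = Σ v_i α_i r_i = 10·3·11 + 1·4·2 + 3·1·10 + 6·12·8 + 6·10·0 = 944 ≡ 8.
  α_i^2 mod 13 = [9, 3, 1, 1, 9].
  S_2 = Σ v_i α_i^2 r_i = 10·9·11 + 1·3·2 + 3·1·10 + 6·1·8 + 6·9·0 = 1074 ≡ 8.
  S = (8, 8, 8) ≠ 0, so r is not a codeword (an error is present).
Step 3: locate the error. For a single error e at position i, S_ℓ = v_i·e·α_i^ℓ, so α_err = S_1/S_0.
  S_0^{−1} = 8^{−1} = 5 (mod 13), so α_err = 8·5 = 40 ≡ 1 = α_3. Error position i = 3.
  Consistency check: S_2/S_1 = 8·5 = 40 ≡ 1 = α_err ✓ (single-error assumption holds).
Step 4: error magnitude e = S_0/v_3 = S_0·∏_{j≠3}(α_3 − α_j) = 8·9 = 72 ≡ 7 (mod 13).
Step 5: correct position 3: c_3 = r_3 − e = 10 − 7 ≡ 3 (mod 13). Hence c = [11, 2, 3, 8, 0].
  Check: interpolating c through the α_i gives m(x) = 12 + 4·x (degree < 2) with m(α_i) = c_i for every i, so c is indeed a codeword.


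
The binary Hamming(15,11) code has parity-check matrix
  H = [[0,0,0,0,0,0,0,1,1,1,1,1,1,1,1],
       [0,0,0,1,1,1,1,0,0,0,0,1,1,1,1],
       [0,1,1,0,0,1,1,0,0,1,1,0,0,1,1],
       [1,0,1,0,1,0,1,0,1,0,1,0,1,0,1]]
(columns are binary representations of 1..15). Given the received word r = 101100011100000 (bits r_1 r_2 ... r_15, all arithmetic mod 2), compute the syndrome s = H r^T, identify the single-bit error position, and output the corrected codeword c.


s = (1, 1, 0, 1)^T, error position = 13, corrected codeword c = 101100011100100

Compute s = H r^T mod 2 one row at a time:
  s_1 = 1 + 1 + 1 + 0 + 0 + 0 + 0 + 0 = 3 ≡ 1 (mod 2).
  s_2 = 1 + 0 + 0 + 0 + 0 + 0 + 0 + 0 = 1 ≡ 1 (mod 2).
  s_3 = 0 + 1 + 0 + 0 + 1 + 0 + 0 + 0 = 2 ≡ 0 (mod 2).
  s_4 = 1 + 1 + 0 + 0 + 1 + 0 + 0 + 0 = 3 ≡ 1 (mod 2).
s = (1, 1, 0, 1)^T — this equals column 13 of H (binary 1101), so error is at position 13.
Correct: flip bit 13 of r = 101100011100000 to get c = 101100011100100.


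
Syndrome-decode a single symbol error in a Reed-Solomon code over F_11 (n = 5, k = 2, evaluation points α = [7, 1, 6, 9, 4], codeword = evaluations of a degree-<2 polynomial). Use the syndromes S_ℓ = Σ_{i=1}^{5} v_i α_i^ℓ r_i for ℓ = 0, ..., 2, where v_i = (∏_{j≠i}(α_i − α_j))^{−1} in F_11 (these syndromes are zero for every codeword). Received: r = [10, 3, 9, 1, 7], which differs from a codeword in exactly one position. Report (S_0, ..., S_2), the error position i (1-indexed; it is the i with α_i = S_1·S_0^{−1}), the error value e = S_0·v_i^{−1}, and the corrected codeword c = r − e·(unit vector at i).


S = (2, 2, 2), error at position 2, error magnitude e = 10, c = [10, 4, 9, 1, 7].

Step 1: column multipliers v_i = (∏_{j≠i}(α_i − α_j))^{−1} mod 11.
  i = 1 (α = 7): (7−1)(7−6)(7−9)(7−4) = 6·1·(−2)·3 = −36 ≡ 8, so v_1 = 8^{−1} = 7 (mod 11).
  i = 2 (α = 1): (1−7)(1−6)(1−9)(1−4) = (−6)·(−5)·(−8)·(−3) = 720 ≡ 5, so v_2 = 5^{−1} = 9 (mod 11).
  i = 3 (α = 6): (6−7)(6−1)(6−9)(6−4) = (−1)·5·(−3)·2 = 30 ≡ 8, so v_3 = 8^{−1} = 7 (mod 11).
  i = 4 (α = 9): (9−7)(9−1)(9−6)(9−4) = 2·8·3·5 = 240 ≡ 9, so v_4 = 9^{−1} = 5 (mod 11).
  i = 5 (α = 4): (4−7)(4−1)(4−6)(4−9) = (−3)·3·(−2)·(−5) = −90 ≡ 9, so v_5 = 9^{−1} = 5 (mod 11).
  v = [7, 9, 7, 5, 5].
Step 2: syndromes of r = [10, 3, 9, 1, 7] (all sums mod 11).
  S_0 = Σ v_i r_i = 7·10 + 9·3 + 7·9 + 5·1 + 5·7 = 200 ≡ 2.
  S_1 = Σ v_i α_i r_i = 7·7·10 + 9·1·3 + 7·6·9 + 5·9·1 + 5·4·7 = 1080 ≡ 2.
  α_i^2 mod 11 = [5, 1, 3, 4, 5].
  S_2 = Σ v_i α_i^2 r_i = 7·5·10 + 9·1·3 + 7·3·9 + 5·4·1 + 5·5·7 = 761 ≡ 2.
  S = (2, 2, 2) ≠ 0, so r is not a codeword (an error is present).
Step 3: locate the error. For a single error e at position i, S_ℓ = v_i·e·α_i^ℓ, so α_err = S_1/S_0.
  S_0^{−1} = 2^{−1} = 6 (mod 11), so α_err = 2·6 = 12 ≡ 1 = α_2. Error position i = 2.
  Consistency check: S_2/S_1 = 2·6 = 12 ≡ 1 = α_err ✓ (single-error assumption holds).
Step 4: error magnitude e = S_0/v_2 = S_0·∏_{j≠2}(α_2 − α_j) = 2·5 = 10 ≡ 10 (mod 11).
Step 5: correct position 2: c_2 = r_2 − e = 3 − 10 ≡ 4 (mod 11). Hence c = [10, 4, 9, 1, 7].
  Check: interpolating c through the α_i gives m(x) = 3 + 1·x (degree < 2) with m(α_i) = c_i for every i, so c is indeed a codeword.


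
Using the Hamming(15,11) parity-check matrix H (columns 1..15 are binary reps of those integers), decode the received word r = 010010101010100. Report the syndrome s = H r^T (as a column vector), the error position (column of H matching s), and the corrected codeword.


s = (1, 1, 1, 1)^T, error position = 15, corrected codeword c = 010010101010101

Compute s = H r^T mod 2 one row at a time:
  s_1 = 0 + 1 + 0 + 1 + 0 + 1 + 0 + 0 = 3 ≡ 1 (mod 2).
  s_2 = 0 + 1 + 0 + 1 + 0 + 1 + 0 + 0 = 3 ≡ 1 (mod 2).
  s_3 = 1 + 0 + 0 + 1 + 0 + 1 + 0 + 0 = 3 ≡ 1 (mod 2).
  s_4 = 0 + 0 + 1 + 1 + 1 + 1 + 1 + 0 = 5 ≡ 1 (mod 2).
s = (1, 1, 1, 1)^T — this equals column 15 of H (binary 1111), so error is at position 15.
Correct: flip bit 15 of r = 010010101010100 to get c = 010010101010101.


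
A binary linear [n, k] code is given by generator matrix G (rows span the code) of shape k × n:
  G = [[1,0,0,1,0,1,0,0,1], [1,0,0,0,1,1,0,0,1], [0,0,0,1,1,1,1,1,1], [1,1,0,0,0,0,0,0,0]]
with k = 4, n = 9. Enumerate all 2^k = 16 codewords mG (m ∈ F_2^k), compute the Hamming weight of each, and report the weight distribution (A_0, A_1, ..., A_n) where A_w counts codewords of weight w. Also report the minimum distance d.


Weight distribution: A_0 = 1, A_2 = 2, A_4 = 10, A_6 = 2, A_8 = 1. Minimum distance d = 2.

Enumerate all 2^4 = 16 messages m ∈ F_2^4.
For each, compute codeword c = mG in F_2^9, then tally its weight.
  m = 0000 → c = 000000000, weight = 0.
  m = 1000 → c = 100101001, weight = 4.
  m = 0100 → c = 100011001, weight = 4.
  m = 1100 → c = 000110000, weight = 2.
  m = 0010 → c = 000111111, weight = 6.
  m = 1010 → c = 100010110, weight = 4.
  m = 0110 → c = 100100110, weight = 4.
  m = 1110 → c = 000001111, weight = 4.
  m = 0001 → c = 110000000, weight = 2.
  m = 1001 → c = 010101001, weight = 4.
  m = 0101 → c = 010011001, weight = 4.
  m = 1101 → c = 110110000, weight = 4.
  m = 0011 → c = 110111111, weight = 8.
  m = 1011 → c = 010010110, weight = 4.
  m = 0111 → c = 010100110, weight = 4.
  m = 1111 → c = 110001111, weight = 6.
Tally weights:
  weight 0: 1 codewords.
  weight 2: 2 codewords.
  weight 4: 10 codewords.
  weight 6: 2 codewords.
  weight 8: 1 codewords.
Minimum distance d = smallest w > 0 with A_w > 0 = 2.
Sanity: Σ A_w = 16 = 2^4 = 16 ✓.


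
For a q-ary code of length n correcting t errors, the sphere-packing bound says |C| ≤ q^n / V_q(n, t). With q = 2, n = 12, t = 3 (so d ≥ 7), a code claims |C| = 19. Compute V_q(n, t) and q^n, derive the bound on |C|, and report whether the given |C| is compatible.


V_q(n, t) = 299, q^n = 4096, Hamming bound = 13, |C| = 19 > bound (violated).

Step 1: Compute V_q(n, t) = Σ_{j=0}^3 C(n, j) (q−1)^j.
  j = 0: C(12,0)·(1)^0 = 1·1 = 1.
  j = 1: C(12,1)·(1)^1 = 12·1 = 12.
  j = 2: C(12,2)·(1)^2 = 66·1 = 66.
  j = 3: C(12,3)·(1)^3 = 220·1 = 220.
  V_q(n, t) = 1 + 12 + 66 + 220 = 299.
Step 2: q^n = 2^12 = 4096.
Step 3: Hamming bound ⌊q^n / V_q(n,t)⌋ = ⌊4096/299⌋ = 13.
Step 4: Compare |C| = 19 to 13: violated.
The claimed |C| lies above the Hamming bound, so no 2-ary code of length 12 with d ≥ 7 can have 19 codewords.


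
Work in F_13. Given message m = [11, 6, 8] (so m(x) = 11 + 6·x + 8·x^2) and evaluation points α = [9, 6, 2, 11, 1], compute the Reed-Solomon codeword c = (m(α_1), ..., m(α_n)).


c = [11, 10, 3, 5, 12]

Message polynomial: m(x) = 11 + 6·x + 8·x^2 (mod 13).
For each evaluation point α_i, compute m(α_i) mod 13:
  α_1 = 9: Horner steps 8 → 0 → 11, so m(9) = 11.
  α_2 = 6: Horner steps 8 → 2 → 10, so m(6) = 10.
  α_3 = 2: Horner steps 8 → 9 → 3, so m(2) = 3.
  α_4 = 11: Horner steps 8 → 3 → 5, so m(11) = 5.
  α_5 = 1: Horner steps 8 → 1 → 12, so m(1) = 12.
Codeword c = [11, 10, 3, 5, 12] ∈ F_13^5.


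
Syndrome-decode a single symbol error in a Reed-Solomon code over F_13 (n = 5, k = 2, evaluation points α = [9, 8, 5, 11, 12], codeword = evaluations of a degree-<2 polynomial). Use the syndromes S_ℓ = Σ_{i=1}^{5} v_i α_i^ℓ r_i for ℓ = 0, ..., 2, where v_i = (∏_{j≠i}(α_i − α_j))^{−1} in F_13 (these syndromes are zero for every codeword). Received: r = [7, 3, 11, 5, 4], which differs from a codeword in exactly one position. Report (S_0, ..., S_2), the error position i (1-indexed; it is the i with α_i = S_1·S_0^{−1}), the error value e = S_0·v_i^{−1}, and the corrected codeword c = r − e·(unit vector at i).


S = (7, 4, 6), error at position 2, error magnitude e = 8, c = [7, 8, 11, 5, 4].

Step 1: column multipliers v_i = (∏_{j≠i}(α_i − α_j))^{−1} mod 13.
  i = 1 (α = 9): (9−8)(9−5)(9−11)(9−12) = 1·4·(−2)·(−3) = 24 ≡ 11, so v_1 = 11^{−1} = 6 (mod 13).
  i = 2 (α = 8): (8−9)(8−5)(8−11)(8−12) = (−1)·3·(−3)·(−4) = −36 ≡ 3, so v_2 = 3^{−1} = 9 (mod 13).
  i = 3 (α = 5): (5−9)(5−8)(5−11)(5−12) = (−4)·(−3)·(−6)·(−7) = 504 ≡ 10, so v_3 = 10^{−1} = 4 (mod 13).
  i = 4 (α = 11): (11−9)(11−8)(11−5)(11−12) = 2·3·6·(−1) = −36 ≡ 3, so v_4 = 3^{−1} = 9 (mod 13).
  i = 5 (α = 12): (12−9)(12−8)(12−5)(12−11) = 3·4·7·1 = 84 ≡ 6, so v_5 = 6^{−1} = 11 (mod 13).
  v = [6, 9, 4, 9, 11].
Step 2: syndromes of r = [7, 3, 11, 5, 4] (all sums mod 13).
  S_0 = Σ v_i r_i = 6·7 + 9·3 + 4·11 + 9·5 + 11·4 = 202 ≡ 7.
  S_1 = Σ v_i α_i r_i = 6·9·7 + 9·8·3 + 4·5·11 + 9·11·5 + 11·12·4 = 1837 ≡ 4.
  α_i^2 mod 13 = [3, 12, 12, 4, 1].
  S_2 = Σ v_i α_i^2 r_i = 6·3·7 + 9·12·3 + 4·12·11 + 9·4·5 + 11·1·4 = 1202 ≡ 6.
  S = (7, 4, 6) ≠ 0, so r is not a codeword (an error is present).
Step 3: locate the error. For a single error e at position i, S_ℓ = v_i·e·α_i^ℓ, so α_err = S_1/S_0.
  S_0^{−1} = 7^{−1} = 2 (mod 13), so α_err = 4·2 = 8 ≡ 8 = α_2. Error position i = 2.
  Consistency check: S_2/S_1 = 6·10 = 60 ≡ 8 = α_err ✓ (single-error assumption holds).
Step 4: error magnitude e = S_0/v_2 = S_0·∏_{j≠2}(α_2 − α_j) = 7·3 = 21 ≡ 8 (mod 13).
Step 5: correct position 2: c_2 = r_2 − e = 3 − 8 ≡ 8 (mod 13). Hence c = [7, 8, 11, 5, 4].
  Check: interpolating c through the α_i gives m(x) = 3 + 12·x (degree < 2) with m(α_i) = c_i for every i, so c is indeed a codeword.


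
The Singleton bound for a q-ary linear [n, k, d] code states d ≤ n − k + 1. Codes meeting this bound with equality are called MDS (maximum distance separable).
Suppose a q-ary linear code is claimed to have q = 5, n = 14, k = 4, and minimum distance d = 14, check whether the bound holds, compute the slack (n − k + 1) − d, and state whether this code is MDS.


Singleton RHS = n − k + 1 = 11, slack = -3, bound violated (no such code; not MDS).

Singleton bound: d ≤ n − k + 1.
Here n = 14, k = 4, so n − k + 1 = 11.
Given d = 14, check d ≤ 11: NO.
Slack = (n − k + 1) − d = -3.
The slack is negative: d = 14 exceeds n − k + 1 = 11 by 3, so the Singleton bound is violated and no linear [14, 4, 14]_5 code can exist. In particular it is not MDS (MDS requires d = n − k + 1 exactly).
Description: the claimed parameters are [14, 4, 14]_5; such a code would be impossible (violates the Singleton bound).
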